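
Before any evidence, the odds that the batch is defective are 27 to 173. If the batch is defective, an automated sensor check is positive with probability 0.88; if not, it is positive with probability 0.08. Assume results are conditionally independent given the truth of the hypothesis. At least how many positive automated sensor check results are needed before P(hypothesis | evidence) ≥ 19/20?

3

Prior odds = 27/173.
Likelihood ratio of a positive = 0.88/0.08 = 11.
Target odds: 0.95 ÷ 0.05 = 19.
Need (27/173) × 11ⁿ ≥ 19, i.e. 11ⁿ ≥ 3287/27.
11² = 121 falls short of 3287/27 but 11³ = 1331 reaches it, so n = 3.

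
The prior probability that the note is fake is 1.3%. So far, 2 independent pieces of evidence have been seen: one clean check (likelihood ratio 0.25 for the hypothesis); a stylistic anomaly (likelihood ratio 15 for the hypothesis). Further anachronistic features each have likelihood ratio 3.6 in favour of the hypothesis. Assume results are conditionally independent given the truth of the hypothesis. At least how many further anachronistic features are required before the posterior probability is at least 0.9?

5

Prior odds = 0.013/0.987 = 13/987.
Combined Bayes factor of the evidence already in hand = 0.25 × 15 = 3.75.
Odds after that evidence = (13/987) × 3.75 = 65/1316.
Target odds = 0.9/0.1 = 9.
Need 3.6ⁿ ≥ 9 ÷ (65/1316) = 11844/65.
3.6⁴ = 167.9616 falls short of 11844/65 but 3.6⁵ = 604.66176 reaches it, so n = 5.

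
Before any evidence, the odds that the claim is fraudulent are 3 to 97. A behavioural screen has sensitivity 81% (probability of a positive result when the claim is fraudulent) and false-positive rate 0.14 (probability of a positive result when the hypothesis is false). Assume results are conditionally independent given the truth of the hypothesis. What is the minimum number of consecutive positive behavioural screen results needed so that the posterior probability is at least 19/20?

4

Prior odds = 3/97.
Likelihood ratio of a positive result = 0.81/0.14 = 81/14.
Target posterior odds = 0.95/0.05 = 19.
Require (81/14)ⁿ ≥ 19 ÷ (3/97) = 1843/3.
(81/14)³ = 531441/2744 falls short of 1843/3 but (81/14)⁴ = 43046721/38416 reaches it, so n = 4.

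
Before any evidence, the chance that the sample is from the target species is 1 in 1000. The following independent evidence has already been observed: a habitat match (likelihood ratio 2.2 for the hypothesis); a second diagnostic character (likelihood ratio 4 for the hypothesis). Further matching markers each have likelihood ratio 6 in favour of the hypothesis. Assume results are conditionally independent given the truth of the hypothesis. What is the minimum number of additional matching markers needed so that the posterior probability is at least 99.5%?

Prior odds = 0.001/0.999 = 1/999.
Combined Bayes factor of the evidence already in hand = 2.2 × 4 = 8.8.
Odds after that evidence = (1/999) × 8.8 = 44/4995.
Target odds = 0.995/0.005 = 199.
Need 6ⁿ ≥ 199 ÷ (44/4995) = 994005/44.
6⁵ = 7776 falls short of 994005/44 but 6⁶ = 46656 reaches it, so n = 6.

6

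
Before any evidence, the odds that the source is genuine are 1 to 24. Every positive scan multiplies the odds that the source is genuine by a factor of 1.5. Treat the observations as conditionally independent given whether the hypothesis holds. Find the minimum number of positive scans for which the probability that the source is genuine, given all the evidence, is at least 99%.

20

Prior odds = 1/24.
Likelihood ratio per positive scan = 1.5.
Target posterior odds = 0.99/0.01 = 99.
Need (1/24) × 1.5ⁿ ≥ 99, i.e. 1.5ⁿ ≥ 2376.
1.5¹⁹ ≈2216.84 falls short of 2376 but 1.5²⁰ ≈3325.26 reaches it, so n = 20.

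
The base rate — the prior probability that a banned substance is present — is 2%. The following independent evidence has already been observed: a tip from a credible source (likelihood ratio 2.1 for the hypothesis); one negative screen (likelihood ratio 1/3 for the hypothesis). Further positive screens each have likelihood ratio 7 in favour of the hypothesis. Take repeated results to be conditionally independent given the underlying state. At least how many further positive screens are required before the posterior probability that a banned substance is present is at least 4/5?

Prior odds = 0.02/0.98 = 1/49.
Combined Bayes factor of the evidence already in hand = 2.1 × (1/3) = 0.7.
Odds after that evidence = (1/49) × 0.7 = 1/70.
Target odds = 0.8/0.2 = 4.
Need 7ⁿ ≥ 4 ÷ (1/70) = 280.
7² = 49 falls short of 280 but 7³ = 343 reaches it, so n = 3.

3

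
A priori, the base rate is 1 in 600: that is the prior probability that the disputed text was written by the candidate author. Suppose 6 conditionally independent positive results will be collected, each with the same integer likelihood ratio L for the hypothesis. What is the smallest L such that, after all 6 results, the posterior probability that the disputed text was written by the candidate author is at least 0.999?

Prior odds = (1/600)/(599/600) = 1/599.
Target odds = 0.999/0.001 = 999.
Need L⁶ ≥ 999 ÷ (1/599) = 598401.
9⁶ = 531441 < 598401 ≤ 1000000 = 10⁶, so L = 10.

10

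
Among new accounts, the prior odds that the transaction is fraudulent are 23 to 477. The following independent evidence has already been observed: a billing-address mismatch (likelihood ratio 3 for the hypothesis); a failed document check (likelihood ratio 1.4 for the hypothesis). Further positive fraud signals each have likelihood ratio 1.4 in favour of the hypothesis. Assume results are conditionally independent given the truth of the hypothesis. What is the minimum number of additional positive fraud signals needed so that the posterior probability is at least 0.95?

Prior odds = 23/477.
Combined Bayes factor of the evidence already in hand = 3 × 1.4 = 4.2.
Odds after that evidence = (23/477) × 4.2 = 161/795.
Target odds = 0.95/0.05 = 19.
Need 1.4ⁿ ≥ 19 ÷ (161/795) = 15105/161.
1.4¹³ ≈79.3715 falls short of 15105/161 but 1.4¹⁴ ≈111.12 reaches it, so n = 14.

14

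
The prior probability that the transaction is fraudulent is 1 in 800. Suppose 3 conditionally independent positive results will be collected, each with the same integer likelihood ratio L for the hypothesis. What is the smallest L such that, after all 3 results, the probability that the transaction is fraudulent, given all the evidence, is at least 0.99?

Prior odds = 0.00125/0.99875 = 1/799.
Target odds = 0.99/0.01 = 99.
Need L³ ≥ 99 ÷ (1/799) = 79101.
42³ = 74088 < 79101 ≤ 79507 = 43³, so L = 43.

43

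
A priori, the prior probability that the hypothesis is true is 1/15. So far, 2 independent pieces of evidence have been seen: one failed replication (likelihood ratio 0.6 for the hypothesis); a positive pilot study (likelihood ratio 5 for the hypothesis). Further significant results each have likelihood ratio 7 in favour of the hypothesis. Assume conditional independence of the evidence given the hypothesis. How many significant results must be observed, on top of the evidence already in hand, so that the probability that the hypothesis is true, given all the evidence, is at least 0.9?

2

Prior odds = (1/15)/(14/15) = 1/14.
Combined Bayes factor of the evidence already in hand = 0.6 × 5 = 3.
Odds after that evidence = (1/14) × 3 = 3/14.
Target odds = 0.9/0.1 = 9.
Need 7ⁿ ≥ 9 ÷ (3/14) = 42.
7¹ = 7 falls short of 42 but 7² = 49 reaches it, so n = 2.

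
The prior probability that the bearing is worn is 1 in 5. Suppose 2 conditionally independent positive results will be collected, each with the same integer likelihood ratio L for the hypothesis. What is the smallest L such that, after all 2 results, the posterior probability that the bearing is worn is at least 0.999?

Prior odds = 0.2/0.8 = 0.25.
Target odds = 0.999/0.001 = 999.
Need L² ≥ 999 ÷ 0.25 = 3996.
63² = 3969 < 3996 ≤ 4096 = 64², so L = 64.

64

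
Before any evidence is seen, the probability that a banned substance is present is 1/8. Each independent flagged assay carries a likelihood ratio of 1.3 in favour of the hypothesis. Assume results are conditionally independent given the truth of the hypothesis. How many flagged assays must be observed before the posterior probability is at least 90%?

16

Prior odds: 0.125 ÷ 0.875 = 1/7.
Likelihood ratio per flagged assay = 1.3.
Target odds: 0.9 ÷ 0.1 = 9.
Need (1/7) × 1.3ⁿ ≥ 9, i.e. 1.3ⁿ ≥ 63.
1.3¹⁵ ≈51.1859 falls short of 63 but 1.3¹⁶ ≈66.5417 reaches it, so n = 16.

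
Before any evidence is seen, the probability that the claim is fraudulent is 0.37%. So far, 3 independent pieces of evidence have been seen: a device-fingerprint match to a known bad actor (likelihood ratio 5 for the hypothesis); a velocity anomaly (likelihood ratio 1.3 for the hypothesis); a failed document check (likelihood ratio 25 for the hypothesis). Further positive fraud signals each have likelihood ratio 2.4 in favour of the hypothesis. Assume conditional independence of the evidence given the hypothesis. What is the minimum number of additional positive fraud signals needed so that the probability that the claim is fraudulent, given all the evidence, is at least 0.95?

Prior odds = 0.0037/0.9963 = 37/9963.
Combined Bayes factor of the evidence already in hand = 5 × 1.3 × 25 = 162.5.
Odds after that evidence = (37/9963) × 162.5 = 12025/19926.
Target odds = 0.95/0.05 = 19.
Need 2.4ⁿ ≥ 19 ÷ (12025/19926) = 378594/12025.
2.4³ = 13.824 falls short of 378594/12025 but 2.4⁴ = 33.1776 reaches it, so n = 4.

4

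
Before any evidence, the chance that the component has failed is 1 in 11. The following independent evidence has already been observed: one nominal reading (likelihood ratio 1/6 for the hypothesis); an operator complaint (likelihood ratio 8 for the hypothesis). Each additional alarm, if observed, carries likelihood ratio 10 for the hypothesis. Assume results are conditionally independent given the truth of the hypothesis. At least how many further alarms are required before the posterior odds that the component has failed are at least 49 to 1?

Prior odds = (1/11)/(10/11) = 0.1.
Combined Bayes factor of the evidence already in hand = (1/6) × 8 = 4/3.
Odds after that evidence = 0.1 × 4/3 = 2/15.
Target odds = 49.
Need 10ⁿ ≥ 49 ÷ (2/15) = 367.5.
10² = 100 falls short of 367.5 but 10³ = 1000 reaches it, so n = 3.

3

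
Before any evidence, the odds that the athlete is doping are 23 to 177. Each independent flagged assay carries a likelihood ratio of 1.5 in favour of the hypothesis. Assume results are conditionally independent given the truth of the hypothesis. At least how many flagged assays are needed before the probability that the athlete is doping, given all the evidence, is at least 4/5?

Prior odds = 23/177.
Likelihood ratio per flagged assay = 1.5.
Target odds: 0.8 ÷ 0.2 = 4.
Need (23/177) × 1.5ⁿ ≥ 4, i.e. 1.5ⁿ ≥ 708/23.
1.5⁸ = 25.62890625 falls short of 708/23 but 1.5⁹ = 19683/512 reaches it, so n = 9.

9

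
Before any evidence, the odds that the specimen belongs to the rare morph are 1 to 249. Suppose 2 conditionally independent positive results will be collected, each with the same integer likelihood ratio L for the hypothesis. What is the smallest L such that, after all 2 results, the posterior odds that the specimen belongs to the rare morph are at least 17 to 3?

Prior odds = 1/249.
Target odds = 17/3.
Need L² ≥ 17/3 ÷ (1/249) = 1411.
37² = 1369 < 1411 ≤ 1444 = 38², so L = 38.

38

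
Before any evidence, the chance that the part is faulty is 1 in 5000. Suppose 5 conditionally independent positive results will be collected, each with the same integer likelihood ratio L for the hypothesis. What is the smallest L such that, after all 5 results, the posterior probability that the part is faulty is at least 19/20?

10

Prior odds = 0.0002/0.9998 = 1/4999.
Target odds = 0.95/0.05 = 19.
Need L⁵ ≥ 19 ÷ (1/4999) = 94981.
9⁵ = 59049 < 94981 ≤ 100000 = 10⁵, so L = 10.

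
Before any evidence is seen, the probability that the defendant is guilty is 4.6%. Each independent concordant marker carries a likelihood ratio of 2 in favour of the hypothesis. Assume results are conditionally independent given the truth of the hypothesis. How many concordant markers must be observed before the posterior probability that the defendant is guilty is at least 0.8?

Prior odds: 0.046 ÷ 0.954 = 23/477.
Likelihood ratio per concordant marker = 2.
Target posterior odds = 0.8/0.2 = 4.
Need (23/477) × 2ⁿ ≥ 4, i.e. 2ⁿ ≥ 1908/23.
2⁶ = 64 falls short of 1908/23 but 2⁷ = 128 reaches it, so n = 7.

7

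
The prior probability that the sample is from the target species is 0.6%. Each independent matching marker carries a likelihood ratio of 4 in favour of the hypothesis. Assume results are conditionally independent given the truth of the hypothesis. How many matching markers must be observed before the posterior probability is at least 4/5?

5

Prior odds: 0.006 ÷ 0.994 = 3/497.
Likelihood ratio per matching marker = 4.
Target odds: 0.8 ÷ 0.2 = 4.
Require 4ⁿ ≥ 4 ÷ (3/497) = 1988/3.
4⁴ = 256 falls short of 1988/3 but 4⁵ = 1024 reaches it, so n = 5.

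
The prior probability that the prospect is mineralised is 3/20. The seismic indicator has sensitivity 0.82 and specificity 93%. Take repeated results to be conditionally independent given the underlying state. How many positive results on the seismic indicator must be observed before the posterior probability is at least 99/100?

Prior odds: 0.15 ÷ 0.85 = 3/17.
False-positive rate = 1 − 0.93 = 0.07; likelihood ratio of a positive = 0.82/0.07 = 82/7.
Target odds: 0.99 ÷ 0.01 = 99.
Require (82/7)ⁿ ≥ 99 ÷ (3/17) = 561.
(82/7)² = 6724/49 falls short of 561 but (82/7)³ = 551368/343 reaches it, so n = 3.

3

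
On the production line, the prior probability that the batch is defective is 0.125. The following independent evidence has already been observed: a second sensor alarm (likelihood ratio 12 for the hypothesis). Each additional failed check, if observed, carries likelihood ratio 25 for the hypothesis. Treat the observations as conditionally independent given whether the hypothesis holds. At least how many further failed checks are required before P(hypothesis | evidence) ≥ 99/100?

Prior odds = 0.125/0.875 = 1/7.
Bayes factor of the evidence already in hand = 12.
Odds after that evidence = (1/7) × 12 = 12/7.
Target odds = 0.99/0.01 = 99.
Need 25ⁿ ≥ 99 ÷ (12/7) = 57.75.
25¹ = 25 falls short of 57.75 but 25² = 625 reaches it, so n = 2.

2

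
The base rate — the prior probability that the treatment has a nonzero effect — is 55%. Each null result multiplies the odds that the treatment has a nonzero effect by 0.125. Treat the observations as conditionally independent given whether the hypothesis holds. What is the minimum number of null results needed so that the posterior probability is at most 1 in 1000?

4

Prior odds = 0.55/0.45 = 11/9.
Likelihood ratio per null result = 0.125.
Target posterior odds = 0.001/0.999 = 1/999.
Require 0.125ⁿ ≤ 1/999 ÷ (11/9) = 1/1221.
0.125³ = 0.001953125 is still above 1/1221 but 0.125⁴ = 1/4096 is at or below it, so n = 4.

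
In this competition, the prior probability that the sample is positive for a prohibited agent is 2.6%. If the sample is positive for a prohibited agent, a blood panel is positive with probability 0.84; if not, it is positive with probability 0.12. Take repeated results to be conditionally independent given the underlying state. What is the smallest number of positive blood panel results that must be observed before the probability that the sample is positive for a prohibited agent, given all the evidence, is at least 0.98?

Prior odds = 0.026/0.974 = 13/487.
Likelihood ratio of a positive = 0.84/0.12 = 7.
Target odds: 0.98 ÷ 0.02 = 49.
Need (13/487) × 7ⁿ ≥ 49, i.e. 7ⁿ ≥ 23863/13.
7³ = 343 falls short of 23863/13 but 7⁴ = 2401 reaches it, so n = 4.

4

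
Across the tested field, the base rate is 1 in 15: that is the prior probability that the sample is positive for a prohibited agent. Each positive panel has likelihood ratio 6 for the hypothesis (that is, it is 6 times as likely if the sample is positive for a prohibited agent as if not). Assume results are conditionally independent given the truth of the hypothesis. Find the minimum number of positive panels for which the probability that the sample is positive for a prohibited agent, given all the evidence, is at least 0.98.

4

Prior odds = (1/15)/(14/15) = 1/14.
Likelihood ratio per positive panel = 6.
Target posterior odds = 0.98/0.02 = 49.
Need (1/14) × 6ⁿ ≥ 49, i.e. 6ⁿ ≥ 686.
6³ = 216 falls short of 686 but 6⁴ = 1296 reaches it, so n = 4.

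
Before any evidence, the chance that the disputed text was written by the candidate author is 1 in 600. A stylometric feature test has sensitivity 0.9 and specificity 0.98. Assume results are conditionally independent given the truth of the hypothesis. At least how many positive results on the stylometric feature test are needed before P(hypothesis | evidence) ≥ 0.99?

3

Prior odds = (1/600)/(599/600) = 1/599.
False-positive rate = 1 − 0.98 = 0.02; likelihood ratio of a positive = 0.9/0.02 = 45.
Target odds: 0.99 ÷ 0.01 = 99.
Require 45ⁿ ≥ 99 ÷ (1/599) = 59301.
45² = 2025 falls short of 59301 but 45³ = 91125 reaches it, so n = 3.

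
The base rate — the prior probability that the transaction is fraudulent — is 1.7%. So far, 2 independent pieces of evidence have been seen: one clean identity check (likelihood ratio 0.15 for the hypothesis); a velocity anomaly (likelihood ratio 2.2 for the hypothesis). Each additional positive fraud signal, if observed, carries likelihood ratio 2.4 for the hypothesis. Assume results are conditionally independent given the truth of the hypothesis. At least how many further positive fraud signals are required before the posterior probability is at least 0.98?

11

Prior odds = 0.017/0.983 = 17/983.
Combined Bayes factor of the evidence already in hand = 0.15 × 2.2 = 0.33.
Odds after that evidence = (17/983) × 0.33 = 561/98300.
Target odds = 0.98/0.02 = 49.
Need 2.4ⁿ ≥ 49 ÷ (561/98300) = 4816700/561.
2.4¹⁰ ≈6340.34 falls short of 4816700/561 but 2.4¹¹ ≈15216.8 reaches it, so n = 11.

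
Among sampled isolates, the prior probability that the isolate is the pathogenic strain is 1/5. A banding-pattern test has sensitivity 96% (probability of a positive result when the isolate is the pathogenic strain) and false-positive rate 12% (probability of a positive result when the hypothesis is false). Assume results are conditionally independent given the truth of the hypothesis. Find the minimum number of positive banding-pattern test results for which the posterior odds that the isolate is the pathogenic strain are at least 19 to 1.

3

Prior odds = 0.2/0.8 = 0.25.
Likelihood ratio of a positive result = 0.96/0.12 = 8.
Target odds = 19.
Need 0.25 × 8ⁿ ≥ 19, i.e. 8ⁿ ≥ 76.
8² = 64 falls short of 76 but 8³ = 512 reaches it, so n = 3.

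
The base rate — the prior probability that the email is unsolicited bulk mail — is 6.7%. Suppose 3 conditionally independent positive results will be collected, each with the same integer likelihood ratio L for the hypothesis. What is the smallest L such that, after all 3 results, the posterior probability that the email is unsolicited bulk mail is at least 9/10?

6

Prior odds = 0.067/0.933 = 67/933.
Target odds = 0.9/0.1 = 9.
Need L³ ≥ 9 ÷ (67/933) = 8397/67.
5³ = 125 < 8397/67 ≤ 216 = 6³, so L = 6.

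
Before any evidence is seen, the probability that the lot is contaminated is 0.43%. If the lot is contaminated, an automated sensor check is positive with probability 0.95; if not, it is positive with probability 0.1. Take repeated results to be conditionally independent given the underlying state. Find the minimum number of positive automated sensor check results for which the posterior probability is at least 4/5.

Prior odds = 0.0043/0.9957 = 43/9957.
Likelihood ratio of a positive = 0.95/0.1 = 9.5.
Target odds: 0.8 ÷ 0.2 = 4.
Require 9.5ⁿ ≥ 4 ÷ (43/9957) = 39828/43.
9.5³ = 857.375 falls short of 39828/43 but 9.5⁴ = 8145.0625 reaches it, so n = 4.

4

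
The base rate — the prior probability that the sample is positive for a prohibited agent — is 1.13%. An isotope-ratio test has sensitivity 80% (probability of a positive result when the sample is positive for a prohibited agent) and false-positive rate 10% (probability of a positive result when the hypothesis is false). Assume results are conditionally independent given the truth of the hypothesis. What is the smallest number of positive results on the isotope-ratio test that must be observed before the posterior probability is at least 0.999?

6

Prior odds = 0.0113/0.9887 = 113/9887.
Likelihood ratio of a positive result = 0.8/0.1 = 8.
Target odds: 0.999 ÷ 0.001 = 999.
Require 8ⁿ ≥ 999 ÷ (113/9887) = 9877113/113.
8⁵ = 32768 falls short of 9877113/113 but 8⁶ = 262144 reaches it, so n = 6.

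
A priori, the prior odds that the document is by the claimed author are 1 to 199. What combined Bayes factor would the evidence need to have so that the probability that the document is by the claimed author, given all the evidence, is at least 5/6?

Prior odds = 1/199.
Target odds = (5/6)/(1/6) = 5.
Required Bayes factor = 5 ÷ (1/199) = 995.

995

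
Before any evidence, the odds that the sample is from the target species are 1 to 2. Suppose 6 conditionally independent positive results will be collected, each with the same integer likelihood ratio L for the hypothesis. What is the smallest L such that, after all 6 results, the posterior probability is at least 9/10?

Prior odds = 0.5.
Target odds = 0.9/0.1 = 9.
Need L⁶ ≥ 9 ÷ 0.5 = 18.
1⁶ = 1 < 18 ≤ 64 = 2⁶, so L = 2.

2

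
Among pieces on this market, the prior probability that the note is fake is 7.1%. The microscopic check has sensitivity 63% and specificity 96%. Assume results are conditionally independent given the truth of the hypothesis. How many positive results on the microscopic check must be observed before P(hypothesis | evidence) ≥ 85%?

2

Prior odds = 0.071/0.929 = 71/929.
False-positive rate = 1 − 0.96 = 0.04; likelihood ratio of a positive = 0.63/0.04 = 15.75.
Target posterior odds = 0.85/0.15 = 17/3.
Require 15.75ⁿ ≥ 17/3 ÷ (71/929) = 15793/213.
15.75¹ = 15.75 falls short of 15793/213 but 15.75² = 248.0625 reaches it, so n = 2.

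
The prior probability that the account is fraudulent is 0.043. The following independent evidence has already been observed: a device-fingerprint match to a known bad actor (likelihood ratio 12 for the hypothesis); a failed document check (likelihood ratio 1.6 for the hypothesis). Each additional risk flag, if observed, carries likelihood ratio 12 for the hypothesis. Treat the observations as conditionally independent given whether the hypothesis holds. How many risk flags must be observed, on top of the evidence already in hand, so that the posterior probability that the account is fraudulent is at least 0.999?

3

Prior odds = 0.043/0.957 = 43/957.
Combined Bayes factor of the evidence already in hand = 12 × 1.6 = 19.2.
Odds after that evidence = (43/957) × 19.2 = 1376/1595.
Target odds = 0.999/0.001 = 999.
Need 12ⁿ ≥ 999 ÷ (1376/1595) = 1593405/1376.
12² = 144 falls short of 1593405/1376 but 12³ = 1728 reaches it, so n = 3.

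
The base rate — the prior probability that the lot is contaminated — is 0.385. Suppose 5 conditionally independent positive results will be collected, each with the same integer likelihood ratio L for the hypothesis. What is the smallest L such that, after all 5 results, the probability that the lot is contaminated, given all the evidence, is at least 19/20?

2

Prior odds = 0.385/0.615 = 77/123.
Target odds = 0.95/0.05 = 19.
Need L⁵ ≥ 19 ÷ (77/123) = 2337/77.
1⁵ = 1 < 2337/77 ≤ 32 = 2⁵, so L = 2.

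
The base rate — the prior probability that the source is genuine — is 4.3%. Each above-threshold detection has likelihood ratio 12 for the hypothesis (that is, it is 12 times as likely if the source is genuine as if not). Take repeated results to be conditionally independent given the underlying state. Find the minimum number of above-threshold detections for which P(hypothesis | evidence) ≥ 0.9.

3

Prior odds = 0.043/0.957 = 43/957.
Likelihood ratio per above-threshold detection = 12.
Target odds: 0.9 ÷ 0.1 = 9.
Require 12ⁿ ≥ 9 ÷ (43/957) = 8613/43.
12² = 144 falls short of 8613/43 but 12³ = 1728 reaches it, so n = 3.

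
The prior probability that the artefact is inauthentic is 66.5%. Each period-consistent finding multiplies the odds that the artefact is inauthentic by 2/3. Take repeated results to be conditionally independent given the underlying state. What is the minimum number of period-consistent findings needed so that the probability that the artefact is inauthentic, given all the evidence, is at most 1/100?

Prior odds: 0.665 ÷ 0.335 = 133/67.
Likelihood ratio per period-consistent finding = 2/3.
Target posterior odds = 0.01/0.99 = 1/99.
Need (133/67) × (2/3)ⁿ ≤ 1/99, i.e. (2/3)ⁿ ≤ 67/13167.
(2/3)¹³ = 8192/1594323 is still above 67/13167 but (2/3)¹⁴ = 16384/4782969 is at or below it, so n = 14.

14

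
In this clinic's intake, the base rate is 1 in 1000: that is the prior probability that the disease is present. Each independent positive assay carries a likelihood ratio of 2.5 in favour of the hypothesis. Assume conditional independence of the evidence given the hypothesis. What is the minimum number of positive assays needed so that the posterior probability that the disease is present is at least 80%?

Prior odds: 0.001 ÷ 0.999 = 1/999.
Likelihood ratio per positive assay = 2.5.
Target odds: 0.8 ÷ 0.2 = 4.
Need (1/999) × 2.5ⁿ ≥ 4, i.e. 2.5ⁿ ≥ 3996.
2.5⁹ = 1953125/512 falls short of 3996 but 2.5¹⁰ = 9765625/1024 reaches it, so n = 10.

10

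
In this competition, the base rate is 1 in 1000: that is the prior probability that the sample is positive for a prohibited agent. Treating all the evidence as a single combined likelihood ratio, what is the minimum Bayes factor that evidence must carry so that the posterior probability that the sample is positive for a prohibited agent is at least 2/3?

Prior odds = 0.001/0.999 = 1/999.
Target odds = (2/3)/(1/3) = 2.
Required Bayes factor = 2 ÷ (1/999) = 1998.

1998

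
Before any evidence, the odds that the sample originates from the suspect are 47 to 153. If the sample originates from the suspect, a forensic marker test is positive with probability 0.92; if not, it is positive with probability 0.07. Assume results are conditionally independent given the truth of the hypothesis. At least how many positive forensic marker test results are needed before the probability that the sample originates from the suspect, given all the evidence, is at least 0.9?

2

Prior odds = 47/153.
Likelihood ratio of a positive = 0.92/0.07 = 92/7.
Target odds: 0.9 ÷ 0.1 = 9.
Need (47/153) × (92/7)ⁿ ≥ 9, i.e. (92/7)ⁿ ≥ 1377/47.
(92/7)¹ = 92/7 falls short of 1377/47 but (92/7)² = 8464/49 reaches it, so n = 2.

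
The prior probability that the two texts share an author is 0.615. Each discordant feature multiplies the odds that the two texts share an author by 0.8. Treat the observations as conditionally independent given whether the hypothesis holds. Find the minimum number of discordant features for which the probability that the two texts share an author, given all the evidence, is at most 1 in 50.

20

Prior odds: 0.615 ÷ 0.385 = 123/77.
Likelihood ratio per discordant feature = 0.8.
Target odds: 0.02 ÷ 0.98 = 1/49.
Require 0.8ⁿ ≤ 1/49 ÷ (123/77) = 11/861.
0.8¹⁹ ≈0.0144115 is still above 11/861 but 0.8²⁰ ≈0.0115292 is at or below it, so n = 20.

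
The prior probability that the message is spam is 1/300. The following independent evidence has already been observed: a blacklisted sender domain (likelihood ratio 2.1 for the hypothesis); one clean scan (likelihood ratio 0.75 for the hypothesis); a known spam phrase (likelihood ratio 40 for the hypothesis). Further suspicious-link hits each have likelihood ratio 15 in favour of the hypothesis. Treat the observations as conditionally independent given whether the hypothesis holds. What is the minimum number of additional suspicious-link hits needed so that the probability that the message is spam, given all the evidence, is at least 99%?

Prior odds = (1/300)/(299/300) = 1/299.
Combined Bayes factor of the evidence already in hand = 2.1 × 0.75 × 40 = 63.
Odds after that evidence = (1/299) × 63 = 63/299.
Target odds = 0.99/0.01 = 99.
Need 15ⁿ ≥ 99 ÷ (63/299) = 3289/7.
15² = 225 falls short of 3289/7 but 15³ = 3375 reaches it, so n = 3.

3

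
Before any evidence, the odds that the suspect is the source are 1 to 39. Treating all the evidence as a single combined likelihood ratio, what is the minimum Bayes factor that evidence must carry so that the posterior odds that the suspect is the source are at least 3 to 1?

117

Prior odds = 1/39.
Target odds = 3.
Required Bayes factor = 3 ÷ (1/39) = 117.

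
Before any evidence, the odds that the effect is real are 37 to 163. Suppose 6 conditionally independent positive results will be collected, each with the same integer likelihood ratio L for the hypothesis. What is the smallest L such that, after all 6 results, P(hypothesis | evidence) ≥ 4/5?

2

Prior odds = 37/163.
Target odds = 0.8/0.2 = 4.
Need L⁶ ≥ 4 ÷ (37/163) = 652/37.
1⁶ = 1 < 652/37 ≤ 64 = 2⁶, so L = 2.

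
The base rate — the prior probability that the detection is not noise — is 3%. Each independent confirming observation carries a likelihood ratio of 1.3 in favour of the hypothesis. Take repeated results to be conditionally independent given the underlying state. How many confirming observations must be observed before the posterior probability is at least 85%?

Prior odds = 0.03/0.97 = 3/97.
Likelihood ratio per confirming observation = 1.3.
Target posterior odds = 0.85/0.15 = 17/3.
Need (3/97) × 1.3ⁿ ≥ 17/3, i.e. 1.3ⁿ ≥ 1649/9.
1.3¹⁹ ≈146.192 falls short of 1649/9 but 1.3²⁰ ≈190.05 reaches it, so n = 20.

20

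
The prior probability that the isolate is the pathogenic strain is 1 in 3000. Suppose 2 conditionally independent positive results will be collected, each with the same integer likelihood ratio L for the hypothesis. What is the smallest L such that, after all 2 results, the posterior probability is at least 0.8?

Prior odds = (1/3000)/(2999/3000) = 1/2999.
Target odds = 0.8/0.2 = 4.
Need L² ≥ 4 ÷ (1/2999) = 11996.
109² = 11881 < 11996 ≤ 12100 = 110², so L = 110.

110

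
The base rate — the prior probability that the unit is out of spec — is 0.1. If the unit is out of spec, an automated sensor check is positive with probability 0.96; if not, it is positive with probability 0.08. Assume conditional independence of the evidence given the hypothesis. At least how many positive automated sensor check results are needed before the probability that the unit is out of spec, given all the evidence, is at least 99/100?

3

Prior odds: 0.1 ÷ 0.9 = 1/9.
Likelihood ratio of a positive = 0.96/0.08 = 12.
Target posterior odds = 0.99/0.01 = 99.
Need (1/9) × 12ⁿ ≥ 99, i.e. 12ⁿ ≥ 891.
12² = 144 falls short of 891 but 12³ = 1728 reaches it, so n = 3.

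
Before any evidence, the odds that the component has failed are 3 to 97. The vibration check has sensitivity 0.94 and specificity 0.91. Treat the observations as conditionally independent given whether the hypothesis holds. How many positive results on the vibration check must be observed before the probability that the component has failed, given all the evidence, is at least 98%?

4

Prior odds = 3/97.
False-positive rate = 1 − 0.91 = 0.09; likelihood ratio of a positive = 0.94/0.09 = 94/9.
Target posterior odds = 0.98/0.02 = 49.
Need (3/97) × (94/9)ⁿ ≥ 49, i.e. (94/9)ⁿ ≥ 4753/3.
(94/9)³ = 830584/729 falls short of 4753/3 but (94/9)⁴ = 78074896/6561 reaches it, so n = 4.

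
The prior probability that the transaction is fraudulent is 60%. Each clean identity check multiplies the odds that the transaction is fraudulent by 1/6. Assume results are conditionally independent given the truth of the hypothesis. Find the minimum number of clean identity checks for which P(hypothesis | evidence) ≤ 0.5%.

Prior odds: 0.6 ÷ 0.4 = 1.5.
Likelihood ratio per clean identity check = 1/6.
Target posterior odds = 0.005/0.995 = 1/199.
Require (1/6)ⁿ ≤ 1/199 ÷ 1.5 = 2/597.
(1/6)³ = 1/216 is still above 2/597 but (1/6)⁴ = 1/1296 is at or below it, so n = 4.

4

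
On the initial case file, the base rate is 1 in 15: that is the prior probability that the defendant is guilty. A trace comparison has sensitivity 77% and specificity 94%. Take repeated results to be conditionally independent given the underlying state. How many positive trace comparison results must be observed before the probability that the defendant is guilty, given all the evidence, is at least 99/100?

Prior odds = (1/15)/(14/15) = 1/14.
False-positive rate = 1 − 0.94 = 0.06; likelihood ratio of a positive = 0.77/0.06 = 77/6.
Target posterior odds = 0.99/0.01 = 99.
Require (77/6)ⁿ ≥ 99 ÷ (1/14) = 1386.
(77/6)² = 5929/36 falls short of 1386 but (77/6)³ = 456533/216 reaches it, so n = 3.

3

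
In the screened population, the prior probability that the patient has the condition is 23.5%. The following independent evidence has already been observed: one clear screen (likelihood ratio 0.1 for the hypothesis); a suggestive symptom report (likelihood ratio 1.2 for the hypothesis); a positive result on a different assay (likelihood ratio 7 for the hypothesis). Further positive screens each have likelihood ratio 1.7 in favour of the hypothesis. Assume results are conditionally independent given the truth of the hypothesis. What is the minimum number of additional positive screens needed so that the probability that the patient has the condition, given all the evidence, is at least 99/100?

12

Prior odds = 0.235/0.765 = 47/153.
Combined Bayes factor of the evidence already in hand = 0.1 × 1.2 × 7 = 0.84.
Odds after that evidence = (47/153) × 0.84 = 329/1275.
Target odds = 0.99/0.01 = 99.
Need 1.7ⁿ ≥ 99 ÷ (329/1275) = 126225/329.
1.7¹¹ ≈342.719 falls short of 126225/329 but 1.7¹² ≈582.622 reaches it, so n = 12.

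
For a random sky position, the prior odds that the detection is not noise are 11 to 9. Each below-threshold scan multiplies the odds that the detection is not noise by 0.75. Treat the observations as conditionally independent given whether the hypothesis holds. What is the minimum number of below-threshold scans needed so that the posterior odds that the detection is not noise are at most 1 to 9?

9

Prior odds = 11/9.
Likelihood ratio per below-threshold scan = 0.75.
Target odds = 1/9.
Require 0.75ⁿ ≤ 1/9 ÷ (11/9) = 1/11.
0.75⁸ = 6561/65536 is still above 1/11 but 0.75⁹ = 19683/262144 is at or below it, so n = 9.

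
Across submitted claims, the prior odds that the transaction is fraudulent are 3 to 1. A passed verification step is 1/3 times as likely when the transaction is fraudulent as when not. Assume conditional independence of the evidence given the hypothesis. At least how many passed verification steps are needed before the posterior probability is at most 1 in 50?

Prior odds = 3.
Likelihood ratio per passed verification step = 1/3.
Target odds: 0.02 ÷ 0.98 = 1/49.
Require (1/3)ⁿ ≤ 1/49 ÷ 3 = 1/147.
(1/3)⁴ = 1/81 is still above 1/147 but (1/3)⁵ = 1/243 is at or below it, so n = 5.

5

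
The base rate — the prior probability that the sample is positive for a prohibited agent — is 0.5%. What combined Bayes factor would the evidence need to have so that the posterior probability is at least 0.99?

Prior odds = 0.005/0.995 = 1/199.
Target odds = 0.99/0.01 = 99.
Required Bayes factor = 99 ÷ (1/199) = 19701.

19701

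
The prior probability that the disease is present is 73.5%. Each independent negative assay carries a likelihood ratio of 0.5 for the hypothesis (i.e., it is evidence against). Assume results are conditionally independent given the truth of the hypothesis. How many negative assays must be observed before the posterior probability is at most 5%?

6

Prior odds: 0.735 ÷ 0.265 = 147/53.
Likelihood ratio per negative assay = 0.5.
Target odds: 0.05 ÷ 0.95 = 1/19.
Require 0.5ⁿ ≤ 1/19 ÷ (147/53) = 53/2793.
0.5⁵ = 0.03125 is still above 53/2793 but 0.5⁶ = 0.015625 is at or below it, so n = 6.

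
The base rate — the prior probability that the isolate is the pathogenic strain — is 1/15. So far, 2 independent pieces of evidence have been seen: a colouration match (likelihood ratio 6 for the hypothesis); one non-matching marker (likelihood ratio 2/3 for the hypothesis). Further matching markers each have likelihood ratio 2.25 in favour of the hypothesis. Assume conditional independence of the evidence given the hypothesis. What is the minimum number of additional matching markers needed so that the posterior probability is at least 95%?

Prior odds = (1/15)/(14/15) = 1/14.
Combined Bayes factor of the evidence already in hand = 6 × (2/3) = 4.
Odds after that evidence = (1/14) × 4 = 2/7.
Target odds = 0.95/0.05 = 19.
Need 2.25ⁿ ≥ 19 ÷ (2/7) = 66.5.
2.25⁵ = 59049/1024 falls short of 66.5 but 2.25⁶ = 531441/4096 reaches it, so n = 6.

6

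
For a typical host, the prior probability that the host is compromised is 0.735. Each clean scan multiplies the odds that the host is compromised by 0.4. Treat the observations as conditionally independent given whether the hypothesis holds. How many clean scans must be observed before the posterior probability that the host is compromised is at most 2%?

Prior odds: 0.735 ÷ 0.265 = 147/53.
Likelihood ratio per clean scan = 0.4.
Target posterior odds = 0.02/0.98 = 1/49.
Need (147/53) × 0.4ⁿ ≤ 1/49, i.e. 0.4ⁿ ≤ 53/7203.
0.4⁵ = 0.01024 is still above 53/7203 but 0.4⁶ = 64/15625 is at or below it, so n = 6.

6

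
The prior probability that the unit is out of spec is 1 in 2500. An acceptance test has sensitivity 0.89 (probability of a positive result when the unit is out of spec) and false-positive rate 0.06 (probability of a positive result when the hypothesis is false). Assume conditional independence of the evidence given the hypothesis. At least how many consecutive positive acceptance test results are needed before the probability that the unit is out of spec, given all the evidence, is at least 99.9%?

6

Prior odds: 0.0004 ÷ 0.9996 = 1/2499.
Likelihood ratio of a positive result = 0.89/0.06 = 89/6.
Target posterior odds = 0.999/0.001 = 999.
Need (1/2499) × (89/6)ⁿ ≥ 999, i.e. (89/6)ⁿ ≥ 2496501.
(89/6)⁵ ≈718115 falls short of 2496501 but (89/6)⁶ ≈1.0652e+07 reaches it, so n = 6.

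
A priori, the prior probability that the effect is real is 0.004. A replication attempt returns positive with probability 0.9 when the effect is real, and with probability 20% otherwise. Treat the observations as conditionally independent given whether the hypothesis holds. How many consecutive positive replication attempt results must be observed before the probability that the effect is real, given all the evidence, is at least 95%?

6

Prior odds = 0.004/0.996 = 1/249.
Likelihood ratio of a positive result = 0.9/0.2 = 4.5.
Target posterior odds = 0.95/0.05 = 19.
Require 4.5ⁿ ≥ 19 ÷ (1/249) = 4731.
4.5⁵ = 1845.28125 falls short of 4731 but 4.5⁶ = 8303.765625 reaches it, so n = 6.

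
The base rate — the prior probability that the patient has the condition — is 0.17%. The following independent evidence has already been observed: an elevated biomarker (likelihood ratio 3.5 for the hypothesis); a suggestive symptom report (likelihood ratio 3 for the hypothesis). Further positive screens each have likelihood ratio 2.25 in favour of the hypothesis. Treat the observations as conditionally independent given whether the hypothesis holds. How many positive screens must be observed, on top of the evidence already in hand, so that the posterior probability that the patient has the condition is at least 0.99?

11

Prior odds = 0.0017/0.9983 = 17/9983.
Combined Bayes factor of the evidence already in hand = 3.5 × 3 = 10.5.
Odds after that evidence = (17/9983) × 10.5 = 357/19966.
Target odds = 0.99/0.01 = 99.
Need 2.25ⁿ ≥ 99 ÷ (357/19966) = 658878/119.
2.25¹⁰ ≈3325.26 falls short of 658878/119 but 2.25¹¹ ≈7481.83 reaches it, so n = 11.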